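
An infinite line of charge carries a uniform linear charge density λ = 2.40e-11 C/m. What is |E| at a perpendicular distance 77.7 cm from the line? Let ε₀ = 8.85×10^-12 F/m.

0.555 N/C

Take a coaxial cylindrical Gaussian surface of radius r = 77.7 cm and length L.
Q_enc = λL, so λ_enc = 2.40×10^-11 C/m.
Applying ∮E·dA = Q_enc/ε₀ with the end caps contributing no flux:
E = |λ_enc|/(2πε₀r) = (2.40e-11)/(2π·8.85×10^-12·0.777) = 0.555 N/C.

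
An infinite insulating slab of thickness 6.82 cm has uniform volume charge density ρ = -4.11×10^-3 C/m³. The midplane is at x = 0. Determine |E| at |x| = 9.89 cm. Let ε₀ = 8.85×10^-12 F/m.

The point |x| = 9.89 cm lies outside the slab (half-thickness 0.0341 m). A symmetric pillbox spanning the full slab encloses Q_enc = ρ·d·A.
Flux = 2EA ⇒ E = |ρ|d/(2ε₀), independent of distance outside.
E = (4.11×10^-3)(0.0682)/(2·8.85×10^-12) = 1.58×10^7 N/C.

E ≈ 1.58e7 N/C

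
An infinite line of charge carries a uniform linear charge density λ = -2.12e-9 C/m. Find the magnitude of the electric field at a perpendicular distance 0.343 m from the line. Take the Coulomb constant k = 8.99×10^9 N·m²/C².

E ≈ 111 N/C

Take a coaxial cylindrical Gaussian surface of radius r = 0.343 m and length L.
Q_enc = λL, so λ_enc = -2.12×10^-9 C/m.
Applying ∮E·dA = Q_enc/ε₀ with the end caps contributing no flux:
E = 2k|λ_enc|/r = 2(8.99×10^9)(2.12×10^-9)/(0.343) = 111 N/C.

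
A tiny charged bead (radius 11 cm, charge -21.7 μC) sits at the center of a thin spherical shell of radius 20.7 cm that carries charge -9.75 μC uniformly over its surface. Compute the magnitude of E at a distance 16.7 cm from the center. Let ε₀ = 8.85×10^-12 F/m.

7.00e6 V/m

Symmetry ⇒ E = E(r) r̂. Gaussian sphere of radius r = 16.7 cm (between the bodies, 11 cm < r < 20.7 cm).
Only the inner charge is enclosed; the outer shell contributes nothing inside itself. Q_enc = -21.7 μC = -2.17×10^-5 C.
By Gauss's law, ∮E·dA = E·4πr² = Q_enc/ε₀.
E = |Q_enc|/(4πε₀r²) = (2.17×10^-5)/(4π·8.85×10^-12·(0.167)²) = 7.00×10^6 N/C.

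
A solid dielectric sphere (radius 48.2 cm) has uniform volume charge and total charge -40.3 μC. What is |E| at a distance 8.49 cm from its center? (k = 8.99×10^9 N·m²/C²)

E = 2.75e5 V/m

Symmetry ⇒ E = E(r) r̂. Gaussian sphere of radius r = 8.49 cm (r < R).
For a uniform sphere the enclosed fraction is (r/R)³, so Q_enc = (-40.3 μC)(0.0849/0.482)³ = -2.202×10^-7 C.
Since E is radial and uniform over the Gaussian sphere, Φ = E·4πr² = Q_enc/ε₀.
E = k|Q_enc|/r² = (8.99×10^9)(2.202×10^-7)/(0.0849)² = 2.75×10^5 N/C.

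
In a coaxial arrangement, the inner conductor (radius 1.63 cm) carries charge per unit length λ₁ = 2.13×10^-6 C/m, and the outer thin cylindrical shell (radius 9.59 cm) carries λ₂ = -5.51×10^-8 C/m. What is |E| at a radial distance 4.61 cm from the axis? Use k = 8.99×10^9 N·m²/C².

Coaxial Gaussian cylinder, radius r = 4.61 cm, length L (between the conductors, 1.63 cm < r < 9.59 cm).
The shell at 9.59 cm lies outside the Gaussian surface, so λ_enc = λ₁ = 2.13×10^-6 C/m.
Since E is radial and uniform over the curved surface, Φ = E·2πrL = Q_enc/ε₀ = λ_enc L/ε₀.
E = 2k|λ_enc|/r = 2(8.99×10^9)(2.13×10^-6)/(0.0461) = 8.31×10^5 N/C.

8.31×10^5 N/C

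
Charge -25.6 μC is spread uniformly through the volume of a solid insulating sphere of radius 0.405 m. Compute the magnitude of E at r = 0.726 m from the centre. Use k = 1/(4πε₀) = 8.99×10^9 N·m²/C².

|E| = 4.37×10^5 N/C

By spherical symmetry E is radial; choose a Gaussian sphere of radius r = 0.726 m (r > R, so the entire charge is enclosed).
Q_enc = -25.6 μC = -2.56×10^-5 C.
Since E is radial and uniform over the Gaussian sphere, Φ = E·4πr² = Q_enc/ε₀.
E = k|Q_enc|/r² = (8.99×10^9)(2.56e-5)/(0.726)² = 4.37×10^5 N/C.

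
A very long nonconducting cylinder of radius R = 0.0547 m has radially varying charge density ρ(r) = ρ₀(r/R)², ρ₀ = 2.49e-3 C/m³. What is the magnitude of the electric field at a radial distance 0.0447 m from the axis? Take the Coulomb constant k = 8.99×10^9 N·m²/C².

2.10e6 N/C

Take a coaxial cylindrical Gaussian surface of radius r = 0.0447 m and length L (r < R).
λ_enc = ∫₀^r ρ(r')·2πr' dr' = (2πρ₀/R²)·r^4/4 = 5.219×10^-6 C/m.
Gauss's law: E·2πrL = λ_enc L/ε₀.
E = 2k|λ_enc|/r = 2(8.99×10^9)(5.219×10^-6)/(0.0447) = 2.10e6 N/C.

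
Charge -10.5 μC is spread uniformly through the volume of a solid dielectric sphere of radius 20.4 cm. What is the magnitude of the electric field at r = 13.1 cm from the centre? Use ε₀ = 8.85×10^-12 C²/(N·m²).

Use a concentric Gaussian sphere at r = 13.1 cm (r < R).
For a uniform sphere the enclosed fraction is (r/R)³, so Q_enc = (-10.5 μC)(0.131/0.204)³ = -2.78e-6 C.
Applying ∮E·dA = Q_enc/ε₀ with Φ = E(4πr²):
E = |Q_enc|/(4πε₀r²) = (2.78e-6)/(4π·8.85×10^-12·(0.131)²) = 1.46e6 N/C.

|E| = 1.46×10^6 N/C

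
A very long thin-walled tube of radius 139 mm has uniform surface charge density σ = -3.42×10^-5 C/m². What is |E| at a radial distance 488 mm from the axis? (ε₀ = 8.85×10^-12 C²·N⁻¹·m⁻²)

E = 1.10×10^6 N/C

Coaxial Gaussian cylinder, radius r = 488 mm, length L (r > 139 mm).
The whole shell is enclosed: λ_enc = σ·2πR = (-3.42e-5)·2π·(0.139) = -2.987×10^-5 C/m.
Applying ∮E·dA = Q_enc/ε₀ with the end caps contributing no flux:
E = |λ_enc|/(2πε₀r) = (2.987e-5)/(2π·8.85×10^-12·0.488) = 1.10×10^6 N/C.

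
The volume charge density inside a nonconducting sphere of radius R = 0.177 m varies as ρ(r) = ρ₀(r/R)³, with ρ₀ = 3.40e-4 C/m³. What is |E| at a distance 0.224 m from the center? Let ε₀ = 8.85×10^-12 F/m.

E ≈ 7.08×10^5 N/C

Take a concentric spherical Gaussian surface of radius r = 0.224 m (r > R, all charge enclosed).
Q_enc = 4π ∫₀^R ρ₀(r'/R)^3 r'² dr' = 4πρ₀R³/6 = 3.949×10^-6 C.
By Gauss's law, ∮E·dA = E·4πr² = Q_enc/ε₀.
E = |Q_enc|/(4πε₀r²) = (3.949×10^-6)/(4π·8.85×10^-12·(0.224)²) = 7.08×10^5 N/C.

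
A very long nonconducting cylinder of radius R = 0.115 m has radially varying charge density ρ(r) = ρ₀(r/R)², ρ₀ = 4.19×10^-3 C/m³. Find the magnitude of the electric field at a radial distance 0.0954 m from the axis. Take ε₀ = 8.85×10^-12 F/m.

Choose a coaxial cylinder of radius r = 0.0954 m (arbitrary length L) as the Gaussian surface (r < R).
Integrating ρ over the cross-section to radius r: λ_enc = (2πρ₀/R²) ∫₀^r r'^3 dr' = 2πρ₀ r^4/(4·R²) = 4.122×10^-5 C/m.
Applying ∮E·dA = Q_enc/ε₀ with the end caps contributing no flux:
E = |λ_enc|/(2πε₀r) = (4.122×10^-5)/(2π·8.85×10^-12·0.0954) = 7.77×10^6 N/C.

E = 7.77×10^6 N/C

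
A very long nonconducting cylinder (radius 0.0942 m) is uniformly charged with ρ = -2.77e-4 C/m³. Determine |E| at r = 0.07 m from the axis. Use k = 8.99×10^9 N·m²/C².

E = 1.10×10^6 N/C

Choose a coaxial cylinder of radius r = 0.07 m (arbitrary length L) as the Gaussian surface (r < R).
Enclosed charge per unit length: λ_enc = ρ·πr² = (-2.77e-4)π(0.07)² = -4.264×10^-6 C/m.
Since E is radial and uniform over the curved surface, Φ = E·2πrL = Q_enc/ε₀ = λ_enc L/ε₀.
E = 2k|λ_enc|/r = 2(8.99×10^9)(4.264×10^-6)/(0.07) = 1.10×10^6 N/C.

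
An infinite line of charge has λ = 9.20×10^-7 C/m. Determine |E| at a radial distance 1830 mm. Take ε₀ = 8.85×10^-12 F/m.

Coaxial Gaussian cylinder, radius r = 1830 mm, length L.
Q_enc = λL, so λ_enc = 9.20×10^-7 C/m.
Since E is radial and uniform over the curved surface, Φ = E·2πrL = Q_enc/ε₀ = λ_enc L/ε₀.
E = |λ_enc|/(2πε₀r) = (9.20×10^-7)/(2π·8.85×10^-12·1.83) = 9.04×10^3 N/C.

E = 9.04e3 N/C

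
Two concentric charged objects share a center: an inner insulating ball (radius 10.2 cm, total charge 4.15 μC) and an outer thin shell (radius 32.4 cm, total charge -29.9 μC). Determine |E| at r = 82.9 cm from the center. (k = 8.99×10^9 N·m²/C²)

Use a concentric Gaussian sphere at r = 82.9 cm (r > 32.4 cm, enclosing both).
Q_enc = (4.15 μC) + (-29.9 μC) = -2.575e-5 C.
Gauss's law: E·4πr² = Q_enc/ε₀.
E = k|Q_enc|/r² = (8.99×10^9)(2.575e-5)/(0.829)² = 3.37e5 N/C.

E = 3.37×10^5 N/C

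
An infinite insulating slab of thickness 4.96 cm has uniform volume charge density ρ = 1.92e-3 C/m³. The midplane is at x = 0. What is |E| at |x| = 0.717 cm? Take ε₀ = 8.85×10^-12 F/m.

By symmetry E is perpendicular to the slab. A Gaussian pillbox from −0.717 cm to +0.717 cm (face area A) lies entirely within the slab.
Q_enc = ρ·(2x)·A and flux = 2EA, so 2EA = 2ρxA/ε₀ ⇒ E = |ρ|x/ε₀.
E = (1.92e-3)(0.00717)/(8.85×10^-12) = 1.56×10^6 N/C.

E ≈ 1.56e6 V/m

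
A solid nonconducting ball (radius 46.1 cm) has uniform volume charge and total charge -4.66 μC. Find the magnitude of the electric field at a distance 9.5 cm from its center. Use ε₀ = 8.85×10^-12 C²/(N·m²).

E ≈ 4.06×10^4 N/C

Use a concentric Gaussian sphere at r = 9.5 cm (r < R).
For a uniform sphere the enclosed fraction is (r/R)³, so Q_enc = (-4.66 μC)(0.095/0.461)³ = -4.078×10^-8 C.
Gauss's law: E·4πr² = Q_enc/ε₀.
E = |Q_enc|/(4πε₀r²) = (4.078e-8)/(4π·8.85×10^-12·(0.095)²) = 4.06×10^4 N/C.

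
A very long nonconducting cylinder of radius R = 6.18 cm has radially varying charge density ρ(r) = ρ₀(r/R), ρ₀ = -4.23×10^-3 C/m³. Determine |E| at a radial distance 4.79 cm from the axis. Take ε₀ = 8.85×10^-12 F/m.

5.92×10^6 V/m

Coaxial Gaussian cylinder, radius r = 4.79 cm, length L (r < R).
Integrating ρ over the cross-section to radius r: λ_enc = (2πρ₀/R) ∫₀^r r'^2 dr' = 2πρ₀ r^3/(3·R) = -1.575×10^-5 C/m.
Applying ∮E·dA = Q_enc/ε₀ with the end caps contributing no flux:
E = |λ_enc|/(2πε₀r) = (1.575×10^-5)/(2π·8.85×10^-12·0.0479) = 5.92×10^6 N/C.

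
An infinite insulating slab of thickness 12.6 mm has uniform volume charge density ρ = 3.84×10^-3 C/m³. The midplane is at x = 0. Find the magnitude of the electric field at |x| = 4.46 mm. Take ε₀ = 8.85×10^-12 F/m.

1.94×10^6 N/C

By symmetry E is perpendicular to the slab. A Gaussian pillbox from −4.46 mm to +4.46 mm (face area A) lies entirely within the slab.
Q_enc = ρ·(2x)·A and flux = 2EA, so 2EA = 2ρxA/ε₀ ⇒ E = |ρ|x/ε₀.
E = (3.84e-3)(0.00446)/(8.85×10^-12) = 1.94×10^6 N/C.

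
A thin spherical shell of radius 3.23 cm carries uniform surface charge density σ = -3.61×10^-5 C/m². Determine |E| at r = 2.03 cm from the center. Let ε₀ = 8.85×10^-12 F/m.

Use a concentric Gaussian sphere at r = 2.03 cm (inside the shell, r < 3.23 cm).
All the charge is outside the Gaussian surface: Q_enc = 0, hence E = 0 everywhere inside the shell.

|E| = 0 N/C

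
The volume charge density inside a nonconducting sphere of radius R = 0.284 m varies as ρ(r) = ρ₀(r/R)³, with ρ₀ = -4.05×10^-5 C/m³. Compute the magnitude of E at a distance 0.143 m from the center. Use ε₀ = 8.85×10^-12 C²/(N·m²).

By spherical symmetry E is radial; choose a Gaussian sphere of radius r = 0.143 m (r < R).
Q_enc = ∫₀^r ρ(r')·4πr'² dr' = (4πρ₀/R³) ∫₀^r r'^5 dr' = 4πρ₀ r^6/(6·R³) = -3.166×10^-8 C.
Gauss's law: E·4πr² = Q_enc/ε₀.
E = |Q_enc|/(4πε₀r²) = (3.166e-8)/(4π·8.85×10^-12·(0.143)²) = 1.39e4 N/C.

|E| = 1.39e4 N/C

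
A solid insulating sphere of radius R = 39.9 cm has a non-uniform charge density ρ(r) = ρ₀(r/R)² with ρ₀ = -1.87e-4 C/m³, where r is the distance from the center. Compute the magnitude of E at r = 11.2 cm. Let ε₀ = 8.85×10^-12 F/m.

E ≈ 3.73×10^4 N/C

Use a concentric Gaussian sphere at r = 11.2 cm (r < R).
Integrate the density: Q_enc = 4π ∫₀^r ρ₀(r'/R)^2 r'² dr' = 4πρ₀ r^5/(5·R²) = -5.203e-8 C.
Applying ∮E·dA = Q_enc/ε₀ with Φ = E(4πr²):
E = |Q_enc|/(4πε₀r²) = (5.203e-8)/(4π·8.85×10^-12·(0.112)²) = 3.73×10^4 N/C.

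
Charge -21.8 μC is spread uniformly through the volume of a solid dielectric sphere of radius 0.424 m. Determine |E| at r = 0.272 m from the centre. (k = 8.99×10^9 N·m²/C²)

Symmetry ⇒ E = E(r) r̂. Gaussian sphere of radius r = 0.272 m (r < R).
Only the charge within r is enclosed: Q_enc = Q·(r/R)³ = (-21.8 μC)·(0.272 m/0.424 m)³ = -5.755×10^-6 C.
Gauss's law: E·4πr² = Q_enc/ε₀.
E = k|Q_enc|/r² = (8.99×10^9)(5.755×10^-6)/(0.272)² = 6.99×10^5 N/C.

E = 6.99×10^5 N/C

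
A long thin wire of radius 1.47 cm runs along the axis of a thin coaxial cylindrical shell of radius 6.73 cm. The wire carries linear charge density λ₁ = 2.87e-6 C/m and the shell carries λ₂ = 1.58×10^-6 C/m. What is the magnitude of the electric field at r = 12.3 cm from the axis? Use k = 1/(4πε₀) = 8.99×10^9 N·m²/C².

|E| ≈ 6.50×10^5 N/C

Coaxial Gaussian cylinder, radius r = 12.3 cm, length L (r > 6.73 cm, enclosing both).
λ_enc = λ₁ + λ₂ = (2.87×10^-6) + (1.58×10^-6) = 4.45×10^-6 C/m.
By Gauss's law (flux through the curved wall only), E·2πrL = λ_enc L/ε₀.
E = 2k|λ_enc|/r = 2(8.99×10^9)(4.45×10^-6)/(0.123) = 6.50×10^5 N/C.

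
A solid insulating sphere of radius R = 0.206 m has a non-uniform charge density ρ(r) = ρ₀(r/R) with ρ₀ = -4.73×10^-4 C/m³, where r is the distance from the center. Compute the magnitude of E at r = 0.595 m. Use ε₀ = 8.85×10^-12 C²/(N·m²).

Symmetry ⇒ E = E(r) r̂. Gaussian sphere of radius r = 0.595 m (r > R, all charge enclosed).
Q_enc = 4π ∫₀^R ρ₀(r'/R)^1 r'² dr' = 4πρ₀R³/4 = -1.299e-5 C.
Gauss's law: E·4πr² = Q_enc/ε₀.
E = |Q_enc|/(4πε₀r²) = (1.299×10^-5)/(4π·8.85×10^-12·(0.595)²) = 3.30×10^5 N/C.

E ≈ 3.30×10^5 N/C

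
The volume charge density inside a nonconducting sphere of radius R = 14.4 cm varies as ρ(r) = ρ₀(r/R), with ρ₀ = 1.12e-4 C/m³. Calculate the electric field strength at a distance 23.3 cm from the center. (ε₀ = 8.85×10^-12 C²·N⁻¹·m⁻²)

Take a concentric spherical Gaussian surface of radius r = 23.3 cm (r > R, all charge enclosed).
Q_enc = 4π ∫₀^R ρ₀(r'/R)^1 r'² dr' = 4πρ₀R³/4 = 1.051e-6 C.
By Gauss's law, ∮E·dA = E·4πr² = Q_enc/ε₀.
E = |Q_enc|/(4πε₀r²) = (1.051×10^-6)/(4π·8.85×10^-12·(0.233)²) = 1.74e5 N/C.

|E| = 1.74×10^5 V/m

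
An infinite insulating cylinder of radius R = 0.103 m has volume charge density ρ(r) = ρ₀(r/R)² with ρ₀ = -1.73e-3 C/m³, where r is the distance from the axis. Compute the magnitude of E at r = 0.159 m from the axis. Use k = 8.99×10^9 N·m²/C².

E ≈ 3.26×10^6 N/C

Choose a coaxial cylinder of radius r = 0.159 m (arbitrary length L) as the Gaussian surface (r > R, full charge per length enclosed).
λ_enc = 2π ∫₀^R ρ₀(r'/R)^2 r' dr' = 2πρ₀R²/4 = -2.883×10^-5 C/m.
By Gauss's law (flux through the curved wall only), E·2πrL = λ_enc L/ε₀.
E = 2k|λ_enc|/r = 2(8.99×10^9)(2.883×10^-5)/(0.159) = 3.26e6 N/C.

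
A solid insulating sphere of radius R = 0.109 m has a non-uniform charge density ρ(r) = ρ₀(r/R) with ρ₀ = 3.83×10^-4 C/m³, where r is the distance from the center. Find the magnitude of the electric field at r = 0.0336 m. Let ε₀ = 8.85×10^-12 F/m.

Symmetry ⇒ E = E(r) r̂. Gaussian sphere of radius r = 0.0336 m (r < R).
Q_enc = ∫₀^r ρ(r')·4πr'² dr' = (4πρ₀/R) ∫₀^r r'^3 dr' = 4πρ₀ r^4/(4·R) = 1.407×10^-8 C.
Since E is radial and uniform over the Gaussian sphere, Φ = E·4πr² = Q_enc/ε₀.
E = |Q_enc|/(4πε₀r²) = (1.407×10^-8)/(4π·8.85×10^-12·(0.0336)²) = 1.12×10^5 N/C.

E ≈ 1.12e5 N/C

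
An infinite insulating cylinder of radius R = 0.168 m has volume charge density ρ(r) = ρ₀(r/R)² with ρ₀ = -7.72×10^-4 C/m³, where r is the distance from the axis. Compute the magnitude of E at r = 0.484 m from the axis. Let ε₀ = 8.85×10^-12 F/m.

Coaxial Gaussian cylinder, radius r = 0.484 m, length L (r > R, full charge per length enclosed).
λ_enc = 2π ∫₀^R ρ₀(r'/R)^2 r' dr' = 2πρ₀R²/4 = -3.423×10^-5 C/m.
By Gauss's law (flux through the curved wall only), E·2πrL = λ_enc L/ε₀.
E = |λ_enc|/(2πε₀r) = (3.423×10^-5)/(2π·8.85×10^-12·0.484) = 1.27e6 N/C.

|E| ≈ 1.27×10^6 N/C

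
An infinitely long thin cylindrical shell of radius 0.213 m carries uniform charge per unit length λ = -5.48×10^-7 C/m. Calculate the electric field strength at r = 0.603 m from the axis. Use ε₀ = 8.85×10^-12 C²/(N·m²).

|E| ≈ 1.63×10^4 N/C

Choose a coaxial cylinder of radius r = 0.603 m (arbitrary length L) as the Gaussian surface (r > 0.213 m).
The full line charge is enclosed: λ_enc = -5.48×10^-7 C/m.
Since E is radial and uniform over the curved surface, Φ = E·2πrL = Q_enc/ε₀ = λ_enc L/ε₀.
E = |λ_enc|/(2πε₀r) = (5.48×10^-7)/(2π·8.85×10^-12·0.603) = 1.63×10^4 N/C.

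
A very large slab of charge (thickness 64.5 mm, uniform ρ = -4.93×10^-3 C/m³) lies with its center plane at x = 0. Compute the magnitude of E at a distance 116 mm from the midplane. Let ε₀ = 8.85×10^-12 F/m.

|E| ≈ 1.80e7 N/C

The point |x| = 116 mm lies outside the slab (half-thickness 0.03225 m). A symmetric pillbox spanning the full slab encloses Q_enc = ρ·d·A.
Flux = 2EA ⇒ E = |ρ|d/(2ε₀), independent of distance outside.
E = (4.93×10^-3)(0.0645)/(2·8.85×10^-12) = 1.80e7 N/C.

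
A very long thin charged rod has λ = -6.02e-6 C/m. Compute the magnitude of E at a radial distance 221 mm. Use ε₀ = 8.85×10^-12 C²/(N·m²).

|E| ≈ 4.90×10^5 N/C

Coaxial Gaussian cylinder, radius r = 221 mm, length L.
Q_enc = λL, so λ_enc = -6.02×10^-6 C/m.
By Gauss's law (flux through the curved wall only), E·2πrL = λ_enc L/ε₀.
E = |λ_enc|/(2πε₀r) = (6.02×10^-6)/(2π·8.85×10^-12·0.221) = 4.90×10^5 N/C.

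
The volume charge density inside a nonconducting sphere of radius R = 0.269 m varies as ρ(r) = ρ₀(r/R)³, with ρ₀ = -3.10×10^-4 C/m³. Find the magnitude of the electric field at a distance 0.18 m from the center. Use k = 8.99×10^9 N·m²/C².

3.15e5 V/m

By spherical symmetry E is radial; choose a Gaussian sphere of radius r = 0.18 m (r < R).
Q_enc = ∫₀^r ρ(r')·4πr'² dr' = (4πρ₀/R³) ∫₀^r r'^5 dr' = 4πρ₀ r^6/(6·R³) = -1.134e-6 C.
Applying ∮E·dA = Q_enc/ε₀ with Φ = E(4πr²):
E = k|Q_enc|/r² = (8.99×10^9)(1.134×10^-6)/(0.18)² = 3.15×10^5 N/C.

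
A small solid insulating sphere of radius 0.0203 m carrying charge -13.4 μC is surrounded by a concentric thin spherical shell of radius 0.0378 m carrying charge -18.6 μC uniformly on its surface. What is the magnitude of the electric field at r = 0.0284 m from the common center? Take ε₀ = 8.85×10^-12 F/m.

Take a concentric spherical Gaussian surface of radius r = 0.0284 m (between the bodies, 0.0203 m < r < 0.0378 m).
Only the inner charge is enclosed; the outer shell contributes nothing inside itself. Q_enc = -13.4 μC = -1.34×10^-5 C.
Applying ∮E·dA = Q_enc/ε₀ with Φ = E(4πr²):
E = |Q_enc|/(4πε₀r²) = (1.34e-5)/(4π·8.85×10^-12·(0.0284)²) = 1.49×10^8 N/C.

|E| ≈ 1.49e8 V/m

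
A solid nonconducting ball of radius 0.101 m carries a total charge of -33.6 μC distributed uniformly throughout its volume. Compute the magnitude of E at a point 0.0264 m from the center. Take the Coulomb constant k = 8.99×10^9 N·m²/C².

Take a concentric spherical Gaussian surface of radius r = 0.0264 m (r < R).
Only the charge within r is enclosed: Q_enc = Q·(r/R)³ = (-33.6 μC)·(0.0264 m/0.101 m)³ = -6.00×10^-7 C.
Since E is radial and uniform over the Gaussian sphere, Φ = E·4πr² = Q_enc/ε₀.
E = k|Q_enc|/r² = (8.99×10^9)(6.00×10^-7)/(0.0264)² = 7.74×10^6 N/C.

E = 7.74e6 N/C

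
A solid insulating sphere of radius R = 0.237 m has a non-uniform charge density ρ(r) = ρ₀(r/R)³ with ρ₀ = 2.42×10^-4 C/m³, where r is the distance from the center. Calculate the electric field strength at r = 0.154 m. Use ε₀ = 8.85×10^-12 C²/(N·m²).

E ≈ 1.93e5 N/C

Symmetry ⇒ E = E(r) r̂. Gaussian sphere of radius r = 0.154 m (r < R).
Q_enc = ∫₀^r ρ(r')·4πr'² dr' = (4πρ₀/R³) ∫₀^r r'^5 dr' = 4πρ₀ r^6/(6·R³) = 5.079e-7 C.
By Gauss's law, ∮E·dA = E·4πr² = Q_enc/ε₀.
E = |Q_enc|/(4πε₀r²) = (5.079e-7)/(4π·8.85×10^-12·(0.154)²) = 1.93×10^5 N/C.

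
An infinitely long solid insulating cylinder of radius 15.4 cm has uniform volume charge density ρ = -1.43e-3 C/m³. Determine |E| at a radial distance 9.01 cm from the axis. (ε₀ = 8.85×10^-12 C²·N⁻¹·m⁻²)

|E| ≈ 7.28e6 V/m

Take a coaxial cylindrical Gaussian surface of radius r = 9.01 cm and length L (r < R).
Charge inside radius r per length L is ρ·πr²·L, so λ_enc = ρπr² = -3.647e-5 C/m.
Gauss's law: E·2πrL = λ_enc L/ε₀.
E = |λ_enc|/(2πε₀r) = (3.647e-5)/(2π·8.85×10^-12·0.0901) = 7.28e6 N/C.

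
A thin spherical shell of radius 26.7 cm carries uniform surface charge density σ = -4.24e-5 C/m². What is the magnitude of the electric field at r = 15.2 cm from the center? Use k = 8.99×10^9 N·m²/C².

By spherical symmetry E is radial; choose a Gaussian sphere of radius r = 15.2 cm (inside the shell, r < 26.7 cm).
No charge lies within this surface, so Q_enc = 0 and Gauss's law gives E·4πr² = 0 ⇒ E = 0.

E = 0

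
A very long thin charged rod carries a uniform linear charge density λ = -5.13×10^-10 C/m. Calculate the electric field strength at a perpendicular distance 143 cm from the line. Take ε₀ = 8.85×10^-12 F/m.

Coaxial Gaussian cylinder, radius r = 143 cm, length L.
Q_enc = λL, so λ_enc = -5.13×10^-10 C/m.
Applying ∮E·dA = Q_enc/ε₀ with the end caps contributing no flux:
E = |λ_enc|/(2πε₀r) = (5.13e-10)/(2π·8.85×10^-12·1.43) = 6.45 N/C.

6.45 N/C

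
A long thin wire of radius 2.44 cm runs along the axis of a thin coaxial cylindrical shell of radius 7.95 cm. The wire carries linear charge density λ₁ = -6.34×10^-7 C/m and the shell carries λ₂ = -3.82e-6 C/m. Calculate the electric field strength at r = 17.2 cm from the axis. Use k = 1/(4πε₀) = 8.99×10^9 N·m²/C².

4.66e5 V/m

By cylindrical symmetry E is radial; use a coaxial Gaussian cylinder of radius 17.2 cm and length L (r > 7.95 cm, enclosing both).
λ_enc = λ₁ + λ₂ = (-6.34e-7) + (-3.82e-6) = -4.454e-6 C/m.
Applying ∮E·dA = Q_enc/ε₀ with the end caps contributing no flux:
E = 2k|λ_enc|/r = 2(8.99×10^9)(4.454e-6)/(0.172) = 4.66e5 N/C.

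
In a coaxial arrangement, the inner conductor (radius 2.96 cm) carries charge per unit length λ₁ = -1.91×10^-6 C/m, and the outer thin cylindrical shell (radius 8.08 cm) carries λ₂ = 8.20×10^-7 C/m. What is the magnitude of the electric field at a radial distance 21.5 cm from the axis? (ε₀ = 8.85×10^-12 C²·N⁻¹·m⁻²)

Take a coaxial cylindrical Gaussian surface of radius r = 21.5 cm and length L (r > 8.08 cm, enclosing both).
λ_enc = λ₁ + λ₂ = (-1.91×10^-6) + (8.20×10^-7) = -1.09×10^-6 C/m.
By Gauss's law (flux through the curved wall only), E·2πrL = λ_enc L/ε₀.
E = |λ_enc|/(2πε₀r) = (1.09e-6)/(2π·8.85×10^-12·0.215) = 9.12×10^4 N/C.

|E| ≈ 9.12e4 N/C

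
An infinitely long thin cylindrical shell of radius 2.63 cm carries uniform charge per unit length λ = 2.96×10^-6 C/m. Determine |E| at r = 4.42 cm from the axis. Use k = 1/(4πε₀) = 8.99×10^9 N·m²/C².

|E| ≈ 1.20×10^6 N/C

Take a coaxial cylindrical Gaussian surface of radius r = 4.42 cm and length L (r > 2.63 cm).
The full line charge is enclosed: λ_enc = 2.96e-6 C/m.
Applying ∮E·dA = Q_enc/ε₀ with the end caps contributing no flux:
E = 2k|λ_enc|/r = 2(8.99×10^9)(2.96e-6)/(0.0442) = 1.20×10^6 N/C.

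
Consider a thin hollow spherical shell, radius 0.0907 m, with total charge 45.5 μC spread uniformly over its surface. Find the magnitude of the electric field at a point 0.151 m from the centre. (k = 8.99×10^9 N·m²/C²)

Use a concentric Gaussian sphere at r = 0.151 m (r > 0.0907 m).
The entire shell is enclosed: Q_enc = 4.55e-5 C.
Gauss's law: E·4πr² = Q_enc/ε₀.
E = k|Q_enc|/r² = (8.99×10^9)(4.55×10^-5)/(0.151)² = 1.79×10^7 N/C.

E = 1.79×10^7 V/m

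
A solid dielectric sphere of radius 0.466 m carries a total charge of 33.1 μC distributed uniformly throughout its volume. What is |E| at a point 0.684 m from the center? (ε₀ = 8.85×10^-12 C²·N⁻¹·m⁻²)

By spherical symmetry E is radial; choose a Gaussian sphere of radius r = 0.684 m (r > R, so the entire charge is enclosed).
Q_enc = 33.1 μC = 3.31×10^-5 C.
By Gauss's law, ∮E·dA = E·4πr² = Q_enc/ε₀.
E = |Q_enc|/(4πε₀r²) = (3.31×10^-5)/(4π·8.85×10^-12·(0.684)²) = 6.36e5 N/C.

E = 6.36×10^5 N/C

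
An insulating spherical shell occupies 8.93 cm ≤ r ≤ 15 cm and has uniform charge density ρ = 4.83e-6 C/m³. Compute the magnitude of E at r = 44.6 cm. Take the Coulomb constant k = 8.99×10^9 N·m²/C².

Symmetry ⇒ E = E(r) r̂. Gaussian sphere of radius r = 44.6 cm (r > 15 cm, enclosing the whole shell).
Q_enc = ρ·(4π/3)(b³ − a³) = (4.83×10^-6)·(4π/3)·((0.15)³ − (0.0893)³) = 5.387×10^-8 C.
Since E is radial and uniform over the Gaussian sphere, Φ = E·4πr² = Q_enc/ε₀.
E = k|Q_enc|/r² = (8.99×10^9)(5.387×10^-8)/(0.446)² = 2.43×10^3 N/C.

E ≈ 2.43×10^3 N/C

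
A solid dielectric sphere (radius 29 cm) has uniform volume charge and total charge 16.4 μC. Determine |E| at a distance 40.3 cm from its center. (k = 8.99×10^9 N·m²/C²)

Symmetry ⇒ E = E(r) r̂. Gaussian sphere of radius r = 40.3 cm (r > R, so the entire charge is enclosed).
Q_enc = 16.4 μC = 1.64e-5 C.
By Gauss's law, ∮E·dA = E·4πr² = Q_enc/ε₀.
E = k|Q_enc|/r² = (8.99×10^9)(1.64×10^-5)/(0.403)² = 9.08e5 N/C.

E ≈ 9.08×10^5 V/m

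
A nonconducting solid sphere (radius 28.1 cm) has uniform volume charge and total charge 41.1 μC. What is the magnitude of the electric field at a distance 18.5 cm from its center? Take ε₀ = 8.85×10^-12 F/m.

|E| ≈ 3.08e6 V/m

Use a concentric Gaussian sphere at r = 18.5 cm (r < R).
Only the charge within r is enclosed: Q_enc = Q·(r/R)³ = (41.1 μC)·(18.5 cm/28.1 cm)³ = 1.173e-5 C.
Since E is radial and uniform over the Gaussian sphere, Φ = E·4πr² = Q_enc/ε₀.
E = |Q_enc|/(4πε₀r²) = (1.173e-5)/(4π·8.85×10^-12·(0.185)²) = 3.08×10^6 N/C.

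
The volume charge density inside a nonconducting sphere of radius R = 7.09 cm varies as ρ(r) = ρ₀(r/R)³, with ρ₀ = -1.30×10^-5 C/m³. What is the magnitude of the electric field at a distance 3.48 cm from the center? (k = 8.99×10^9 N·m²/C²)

1.01×10^3 N/C

Use a concentric Gaussian sphere at r = 3.48 cm (r < R).
Q_enc = ∫₀^r ρ(r')·4πr'² dr' = (4πρ₀/R³) ∫₀^r r'^5 dr' = 4πρ₀ r^6/(6·R³) = -1.357×10^-10 C.
By Gauss's law, ∮E·dA = E·4πr² = Q_enc/ε₀.
E = k|Q_enc|/r² = (8.99×10^9)(1.357×10^-10)/(0.0348)² = 1.01×10^3 N/C.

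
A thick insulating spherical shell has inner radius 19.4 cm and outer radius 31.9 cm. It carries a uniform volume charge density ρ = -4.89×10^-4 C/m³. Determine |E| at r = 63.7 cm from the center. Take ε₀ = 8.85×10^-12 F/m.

Use a concentric Gaussian sphere at r = 63.7 cm (r > 31.9 cm, enclosing the whole shell).
Q_enc = ρ·(4π/3)(b³ − a³) = (-4.89×10^-4)·(4π/3)·((0.319)³ − (0.194)³) = -5.154×10^-5 C.
Since E is radial and uniform over the Gaussian sphere, Φ = E·4πr² = Q_enc/ε₀.
E = |Q_enc|/(4πε₀r²) = (5.154×10^-5)/(4π·8.85×10^-12·(0.637)²) = 1.14e6 N/C.

|E| = 1.14e6 V/m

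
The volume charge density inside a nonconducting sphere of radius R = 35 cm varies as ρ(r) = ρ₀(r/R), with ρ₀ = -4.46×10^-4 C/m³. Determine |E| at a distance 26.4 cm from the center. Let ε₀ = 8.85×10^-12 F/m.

|E| ≈ 2.51×10^6 V/m

Symmetry ⇒ E = E(r) r̂. Gaussian sphere of radius r = 26.4 cm (r < R).
Integrate the density: Q_enc = 4π ∫₀^r ρ₀(r'/R)^1 r'² dr' = 4πρ₀ r^4/(4·R) = -1.945×10^-5 C.
Applying ∮E·dA = Q_enc/ε₀ with Φ = E(4πr²):
E = |Q_enc|/(4πε₀r²) = (1.945e-5)/(4π·8.85×10^-12·(0.264)²) = 2.51e6 N/C.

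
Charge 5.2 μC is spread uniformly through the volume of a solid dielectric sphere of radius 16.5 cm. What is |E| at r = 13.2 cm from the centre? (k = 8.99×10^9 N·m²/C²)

|E| = 1.37×10^6 N/C

Take a concentric spherical Gaussian surface of radius r = 13.2 cm (r < R).
For a uniform sphere the enclosed fraction is (r/R)³, so Q_enc = (5.2 μC)(0.132/0.165)³ = 2.662e-6 C.
Applying ∮E·dA = Q_enc/ε₀ with Φ = E(4πr²):
E = k|Q_enc|/r² = (8.99×10^9)(2.662e-6)/(0.132)² = 1.37×10^6 N/C.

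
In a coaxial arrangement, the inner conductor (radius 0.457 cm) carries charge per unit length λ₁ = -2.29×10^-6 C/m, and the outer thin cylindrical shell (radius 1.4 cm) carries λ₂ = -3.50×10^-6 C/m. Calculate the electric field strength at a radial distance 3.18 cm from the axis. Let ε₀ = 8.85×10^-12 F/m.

Coaxial Gaussian cylinder, radius r = 3.18 cm, length L (r > 1.4 cm, enclosing both).
λ_enc = λ₁ + λ₂ = (-2.29×10^-6) + (-3.50×10^-6) = -5.79e-6 C/m.
Since E is radial and uniform over the curved surface, Φ = E·2πrL = Q_enc/ε₀ = λ_enc L/ε₀.
E = |λ_enc|/(2πε₀r) = (5.79e-6)/(2π·8.85×10^-12·0.0318) = 3.27×10^6 N/C.

E ≈ 3.27×10^6 N/C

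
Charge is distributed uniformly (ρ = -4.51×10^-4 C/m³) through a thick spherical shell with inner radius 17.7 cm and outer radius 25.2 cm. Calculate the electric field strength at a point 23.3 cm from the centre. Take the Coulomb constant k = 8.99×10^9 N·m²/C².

E = 2.22e6 V/m

Use a concentric Gaussian sphere at r = 23.3 cm (within the shell material, 17.7 cm < r < 25.2 cm).
Only the shell between 17.7 cm and r is enclosed: Q_enc = ρ·(4π/3)(r³ − a³) = (-4.51×10^-4)·(4π/3)·((0.233)³ − (0.177)³) = -1.342×10^-5 C.
Applying ∮E·dA = Q_enc/ε₀ with Φ = E(4πr²):
E = k|Q_enc|/r² = (8.99×10^9)(1.342×10^-5)/(0.233)² = 2.22e6 N/C.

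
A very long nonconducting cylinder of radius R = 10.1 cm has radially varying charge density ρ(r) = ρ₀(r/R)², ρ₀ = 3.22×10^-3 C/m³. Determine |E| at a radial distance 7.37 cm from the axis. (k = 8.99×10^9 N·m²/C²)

Coaxial Gaussian cylinder, radius r = 7.37 cm, length L (r < R).
Integrating ρ over the cross-section to radius r: λ_enc = (2πρ₀/R²) ∫₀^r r'^3 dr' = 2πρ₀ r^4/(4·R²) = 1.463×10^-5 C/m.
Gauss's law: E·2πrL = λ_enc L/ε₀.
E = 2k|λ_enc|/r = 2(8.99×10^9)(1.463×10^-5)/(0.0737) = 3.57×10^6 N/C.

3.57e6 V/m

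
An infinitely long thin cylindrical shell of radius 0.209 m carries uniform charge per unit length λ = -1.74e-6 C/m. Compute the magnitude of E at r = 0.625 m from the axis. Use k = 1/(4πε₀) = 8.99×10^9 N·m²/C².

Choose a coaxial cylinder of radius r = 0.625 m (arbitrary length L) as the Gaussian surface (r > 0.209 m).
The full line charge is enclosed: λ_enc = -1.74×10^-6 C/m.
Since E is radial and uniform over the curved surface, Φ = E·2πrL = Q_enc/ε₀ = λ_enc L/ε₀.
E = 2k|λ_enc|/r = 2(8.99×10^9)(1.74×10^-6)/(0.625) = 5.01e4 N/C.

E ≈ 5.01×10^4 V/m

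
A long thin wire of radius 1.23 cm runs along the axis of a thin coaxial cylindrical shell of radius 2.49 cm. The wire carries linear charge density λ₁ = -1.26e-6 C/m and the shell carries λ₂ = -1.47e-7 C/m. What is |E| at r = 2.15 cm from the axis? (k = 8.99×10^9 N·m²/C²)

|E| ≈ 1.05×10^6 N/C

Choose a coaxial cylinder of radius r = 2.15 cm (arbitrary length L) as the Gaussian surface (between the conductors, 1.23 cm < r < 2.49 cm).
Only the inner wire is enclosed; the outer shell contributes nothing inside itself. λ_enc = λ₁ = -1.26e-6 C/m.
By Gauss's law (flux through the curved wall only), E·2πrL = λ_enc L/ε₀.
E = 2k|λ_enc|/r = 2(8.99×10^9)(1.26×10^-6)/(0.0215) = 1.05×10^6 N/C.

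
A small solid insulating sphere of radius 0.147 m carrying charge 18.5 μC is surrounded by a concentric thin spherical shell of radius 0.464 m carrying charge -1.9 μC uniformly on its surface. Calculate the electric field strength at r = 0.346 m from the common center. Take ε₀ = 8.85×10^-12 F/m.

E = 1.39e6 V/m

By spherical symmetry E is radial; choose a Gaussian sphere of radius r = 0.346 m (between the bodies, 0.147 m < r < 0.464 m).
The shell at 0.464 m lies outside the Gaussian surface, so Q_enc = 18.5 μC = 1.85e-5 C.
Since E is radial and uniform over the Gaussian sphere, Φ = E·4πr² = Q_enc/ε₀.
E = |Q_enc|/(4πε₀r²) = (1.85e-5)/(4π·8.85×10^-12·(0.346)²) = 1.39×10^6 N/C.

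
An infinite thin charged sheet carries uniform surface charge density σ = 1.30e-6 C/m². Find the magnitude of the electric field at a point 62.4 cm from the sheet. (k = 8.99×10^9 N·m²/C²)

|E| = 7.34e4 N/C

By planar symmetry E is perpendicular to the sheet and uniform; use a Gaussian pillbox with flat faces of area A on each side of the sheet.
Only the two end caps contribute flux: Φ = 2EA. With Q_enc = σA, Gauss's law gives E = |σ|/(2ε₀).
E = 2πk|σ| = 2π(8.99×10^9)(1.30×10^-6) = 7.34e4 N/C.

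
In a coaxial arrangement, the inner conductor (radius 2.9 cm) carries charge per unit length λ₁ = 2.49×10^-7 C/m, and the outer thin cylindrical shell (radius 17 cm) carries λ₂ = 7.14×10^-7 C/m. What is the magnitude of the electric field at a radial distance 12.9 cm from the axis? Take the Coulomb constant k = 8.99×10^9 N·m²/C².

E = 3.47×10^4 N/C

Take a coaxial cylindrical Gaussian surface of radius r = 12.9 cm and length L (between the conductors, 2.9 cm < r < 17 cm).
The shell at 17 cm lies outside the Gaussian surface, so λ_enc = λ₁ = 2.49×10^-7 C/m.
Gauss's law: E·2πrL = λ_enc L/ε₀.
E = 2k|λ_enc|/r = 2(8.99×10^9)(2.49×10^-7)/(0.129) = 3.47e4 N/C.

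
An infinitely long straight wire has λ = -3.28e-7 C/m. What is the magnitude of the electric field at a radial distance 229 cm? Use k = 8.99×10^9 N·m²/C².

|E| ≈ 2.58e3 V/m

Coaxial Gaussian cylinder, radius r = 229 cm, length L.
Q_enc = λL, so λ_enc = -3.28×10^-7 C/m.
Since E is radial and uniform over the curved surface, Φ = E·2πrL = Q_enc/ε₀ = λ_enc L/ε₀.
E = 2k|λ_enc|/r = 2(8.99×10^9)(3.28e-7)/(2.29) = 2.58×10^3 N/C.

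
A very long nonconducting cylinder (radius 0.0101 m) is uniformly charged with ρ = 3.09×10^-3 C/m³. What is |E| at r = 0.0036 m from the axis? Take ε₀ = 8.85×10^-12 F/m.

|E| ≈ 6.28×10^5 N/C

Choose a coaxial cylinder of radius r = 0.0036 m (arbitrary length L) as the Gaussian surface (r < R).
Charge inside radius r per length L is ρ·πr²·L, so λ_enc = ρπr² = 1.258×10^-7 C/m.
Since E is radial and uniform over the curved surface, Φ = E·2πrL = Q_enc/ε₀ = λ_enc L/ε₀.
E = |λ_enc|/(2πε₀r) = (1.258×10^-7)/(2π·8.85×10^-12·0.0036) = 6.28e5 N/C.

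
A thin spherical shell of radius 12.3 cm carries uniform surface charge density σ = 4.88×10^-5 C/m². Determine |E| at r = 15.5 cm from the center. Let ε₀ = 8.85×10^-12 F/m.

Symmetry ⇒ E = E(r) r̂. Gaussian sphere of radius r = 15.5 cm (r > 12.3 cm).
The entire shell is enclosed: Q_enc = σ·4πR² = (4.88×10^-5)·4π·(0.123)² = 9.278e-6 C.
By Gauss's law, ∮E·dA = E·4πr² = Q_enc/ε₀.
E = |Q_enc|/(4πε₀r²) = (9.278×10^-6)/(4π·8.85×10^-12·(0.155)²) = 3.47×10^6 N/C.

|E| ≈ 3.47×10^6 N/C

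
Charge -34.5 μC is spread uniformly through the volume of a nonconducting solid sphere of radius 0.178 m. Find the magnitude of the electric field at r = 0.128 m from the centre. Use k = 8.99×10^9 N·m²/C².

E ≈ 7.04×10^6 N/C

Take a concentric spherical Gaussian surface of radius r = 0.128 m (r < R).
For a uniform sphere the enclosed fraction is (r/R)³, so Q_enc = (-34.5 μC)(0.128/0.178)³ = -1.283×10^-5 C.
Gauss's law: E·4πr² = Q_enc/ε₀.
E = k|Q_enc|/r² = (8.99×10^9)(1.283×10^-5)/(0.128)² = 7.04e6 N/C.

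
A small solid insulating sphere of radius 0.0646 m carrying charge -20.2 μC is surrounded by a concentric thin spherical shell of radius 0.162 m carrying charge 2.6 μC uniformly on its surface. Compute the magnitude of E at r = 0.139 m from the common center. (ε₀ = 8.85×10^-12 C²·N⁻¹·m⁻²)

|E| ≈ 9.40e6 V/m

Take a concentric spherical Gaussian surface of radius r = 0.139 m (between the bodies, 0.0646 m < r < 0.162 m).
The shell at 0.162 m lies outside the Gaussian surface, so Q_enc = -20.2 μC = -2.02×10^-5 C.
Since E is radial and uniform over the Gaussian sphere, Φ = E·4πr² = Q_enc/ε₀.
E = |Q_enc|/(4πε₀r²) = (2.02×10^-5)/(4π·8.85×10^-12·(0.139)²) = 9.40e6 N/C.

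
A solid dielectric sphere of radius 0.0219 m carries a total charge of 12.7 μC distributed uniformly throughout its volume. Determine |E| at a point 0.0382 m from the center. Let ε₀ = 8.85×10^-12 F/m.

Symmetry ⇒ E = E(r) r̂. Gaussian sphere of radius r = 0.0382 m (r > R, so the entire charge is enclosed).
Q_enc = 12.7 μC = 1.27×10^-5 C.
By Gauss's law, ∮E·dA = E·4πr² = Q_enc/ε₀.
E = |Q_enc|/(4πε₀r²) = (1.27×10^-5)/(4π·8.85×10^-12·(0.0382)²) = 7.83×10^7 N/C.

E = 7.83×10^7 N/C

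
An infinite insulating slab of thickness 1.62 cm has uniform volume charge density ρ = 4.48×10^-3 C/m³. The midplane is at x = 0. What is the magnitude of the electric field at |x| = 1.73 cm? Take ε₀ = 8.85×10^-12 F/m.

E ≈ 4.10e6 N/C

The point |x| = 1.73 cm lies outside the slab (half-thickness 0.0081 m). A symmetric pillbox spanning the full slab encloses Q_enc = ρ·d·A.
Flux = 2EA ⇒ E = |ρ|d/(2ε₀), independent of distance outside.
E = (4.48×10^-3)(0.0162)/(2·8.85×10^-12) = 4.10×10^6 N/C.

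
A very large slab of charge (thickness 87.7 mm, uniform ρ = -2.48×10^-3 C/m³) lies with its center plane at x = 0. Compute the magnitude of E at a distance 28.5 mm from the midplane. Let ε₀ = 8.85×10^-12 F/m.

By symmetry E is perpendicular to the slab. A Gaussian pillbox from −28.5 mm to +28.5 mm (face area A) lies entirely within the slab.
Q_enc = ρ·(2x)·A and flux = 2EA, so 2EA = 2ρxA/ε₀ ⇒ E = |ρ|x/ε₀.
E = (2.48×10^-3)(0.0285)/(8.85×10^-12) = 7.99×10^6 N/C.

E ≈ 7.99e6 V/m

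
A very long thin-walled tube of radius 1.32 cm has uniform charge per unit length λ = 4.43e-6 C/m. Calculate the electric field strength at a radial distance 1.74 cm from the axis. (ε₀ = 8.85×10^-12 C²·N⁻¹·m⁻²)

|E| = 4.58×10^6 V/m

Choose a coaxial cylinder of radius r = 1.74 cm (arbitrary length L) as the Gaussian surface (r > 1.32 cm).
The full line charge is enclosed: λ_enc = 4.43×10^-6 C/m.
Applying ∮E·dA = Q_enc/ε₀ with the end caps contributing no flux:
E = |λ_enc|/(2πε₀r) = (4.43e-6)/(2π·8.85×10^-12·0.0174) = 4.58e6 N/C.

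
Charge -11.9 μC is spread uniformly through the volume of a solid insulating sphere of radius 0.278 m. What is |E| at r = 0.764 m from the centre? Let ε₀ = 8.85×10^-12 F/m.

E ≈ 1.83e5 N/C

Use a concentric Gaussian sphere at r = 0.764 m (r > R, so the entire charge is enclosed).
Q_enc = -11.9 μC = -1.19×10^-5 C.
By Gauss's law, ∮E·dA = E·4πr² = Q_enc/ε₀.
E = |Q_enc|/(4πε₀r²) = (1.19e-5)/(4π·8.85×10^-12·(0.764)²) = 1.83×10^5 N/C.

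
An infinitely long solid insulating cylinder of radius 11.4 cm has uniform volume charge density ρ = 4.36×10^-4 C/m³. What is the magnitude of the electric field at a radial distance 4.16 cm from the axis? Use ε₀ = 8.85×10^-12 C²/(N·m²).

Take a coaxial cylindrical Gaussian surface of radius r = 4.16 cm and length L (r < R).
Charge inside radius r per length L is ρ·πr²·L, so λ_enc = ρπr² = 2.37×10^-6 C/m.
By Gauss's law (flux through the curved wall only), E·2πrL = λ_enc L/ε₀.
E = |λ_enc|/(2πε₀r) = (2.37×10^-6)/(2π·8.85×10^-12·0.0416) = 1.02×10^6 N/C.

E ≈ 1.02×10^6 N/C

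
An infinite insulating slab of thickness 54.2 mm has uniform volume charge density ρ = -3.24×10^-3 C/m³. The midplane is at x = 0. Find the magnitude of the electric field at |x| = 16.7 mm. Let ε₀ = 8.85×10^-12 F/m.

By symmetry E is perpendicular to the slab. A Gaussian pillbox from −16.7 mm to +16.7 mm (face area A) lies entirely within the slab.
Q_enc = ρ·(2x)·A and flux = 2EA, so 2EA = 2ρxA/ε₀ ⇒ E = |ρ|x/ε₀.
E = (3.24×10^-3)(0.0167)/(8.85×10^-12) = 6.11×10^6 N/C.

6.11e6 V/m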